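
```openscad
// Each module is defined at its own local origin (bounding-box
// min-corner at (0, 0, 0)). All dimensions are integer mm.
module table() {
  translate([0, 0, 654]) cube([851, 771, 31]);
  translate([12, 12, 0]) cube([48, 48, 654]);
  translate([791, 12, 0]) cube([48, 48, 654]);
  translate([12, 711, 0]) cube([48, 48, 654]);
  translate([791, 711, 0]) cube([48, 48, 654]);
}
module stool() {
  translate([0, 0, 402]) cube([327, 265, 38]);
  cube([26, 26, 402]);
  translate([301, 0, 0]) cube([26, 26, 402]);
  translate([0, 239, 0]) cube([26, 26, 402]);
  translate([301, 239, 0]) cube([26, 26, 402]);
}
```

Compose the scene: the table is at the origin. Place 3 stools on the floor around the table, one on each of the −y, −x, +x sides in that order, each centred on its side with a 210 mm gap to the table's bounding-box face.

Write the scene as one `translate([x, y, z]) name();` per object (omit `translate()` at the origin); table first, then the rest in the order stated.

table();
translate([262, -475, 0]) stool();
translate([-537, 253, 0]) stool();
translate([1061, 253, 0]) stool();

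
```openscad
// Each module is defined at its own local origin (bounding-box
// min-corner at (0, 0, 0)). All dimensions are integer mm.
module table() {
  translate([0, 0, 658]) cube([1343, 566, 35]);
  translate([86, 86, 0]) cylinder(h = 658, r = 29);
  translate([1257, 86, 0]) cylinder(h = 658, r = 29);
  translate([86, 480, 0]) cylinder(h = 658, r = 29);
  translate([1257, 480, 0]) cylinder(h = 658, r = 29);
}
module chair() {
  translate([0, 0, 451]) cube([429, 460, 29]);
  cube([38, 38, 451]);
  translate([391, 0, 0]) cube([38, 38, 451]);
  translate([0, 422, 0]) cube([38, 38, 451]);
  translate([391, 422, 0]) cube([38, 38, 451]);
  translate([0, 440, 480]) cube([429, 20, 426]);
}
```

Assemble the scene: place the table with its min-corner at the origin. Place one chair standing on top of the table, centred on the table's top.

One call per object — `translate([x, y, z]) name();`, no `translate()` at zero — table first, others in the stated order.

table();
translate([457, 53, 693]) chair();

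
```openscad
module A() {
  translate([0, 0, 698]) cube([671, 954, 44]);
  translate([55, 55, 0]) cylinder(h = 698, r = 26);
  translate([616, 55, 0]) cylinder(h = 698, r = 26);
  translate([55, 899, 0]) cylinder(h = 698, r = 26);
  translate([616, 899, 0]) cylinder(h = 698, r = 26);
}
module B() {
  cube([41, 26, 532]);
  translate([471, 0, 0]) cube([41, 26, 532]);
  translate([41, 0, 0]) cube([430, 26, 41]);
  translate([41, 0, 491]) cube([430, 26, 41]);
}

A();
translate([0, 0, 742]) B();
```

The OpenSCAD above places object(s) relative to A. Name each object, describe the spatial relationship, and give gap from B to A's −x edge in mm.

The picture frame's min-x is at 0; the table's min-x is 0; gap = 0 mm.

A is a table. B is a picture frame. The picture frame is on top of the table. The gap from the picture frame to the table's −x edge is 0 mm.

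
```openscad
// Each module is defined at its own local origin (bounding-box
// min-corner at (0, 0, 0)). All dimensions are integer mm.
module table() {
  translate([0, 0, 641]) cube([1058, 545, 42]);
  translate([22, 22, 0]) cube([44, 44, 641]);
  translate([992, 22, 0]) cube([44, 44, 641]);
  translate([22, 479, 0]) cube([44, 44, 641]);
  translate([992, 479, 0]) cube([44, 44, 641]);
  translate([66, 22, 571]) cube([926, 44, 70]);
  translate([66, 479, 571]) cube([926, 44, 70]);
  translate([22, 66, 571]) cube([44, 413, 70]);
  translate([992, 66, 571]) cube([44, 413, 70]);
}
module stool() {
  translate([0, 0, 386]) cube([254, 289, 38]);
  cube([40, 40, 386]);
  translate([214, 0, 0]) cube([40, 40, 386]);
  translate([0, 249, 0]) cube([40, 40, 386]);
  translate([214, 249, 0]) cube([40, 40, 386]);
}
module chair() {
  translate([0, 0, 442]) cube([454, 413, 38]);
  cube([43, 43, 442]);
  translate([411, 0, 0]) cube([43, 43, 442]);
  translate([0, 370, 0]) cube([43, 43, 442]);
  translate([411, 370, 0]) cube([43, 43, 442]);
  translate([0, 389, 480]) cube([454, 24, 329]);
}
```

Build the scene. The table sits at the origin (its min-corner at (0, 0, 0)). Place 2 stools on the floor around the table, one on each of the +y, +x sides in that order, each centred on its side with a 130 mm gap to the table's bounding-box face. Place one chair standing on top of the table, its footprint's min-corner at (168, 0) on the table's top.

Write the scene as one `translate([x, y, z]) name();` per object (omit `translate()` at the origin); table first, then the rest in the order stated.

table();
translate([402, 675, 0]) stool();
translate([1188, 128, 0]) stool();
translate([168, 0, 683]) chair();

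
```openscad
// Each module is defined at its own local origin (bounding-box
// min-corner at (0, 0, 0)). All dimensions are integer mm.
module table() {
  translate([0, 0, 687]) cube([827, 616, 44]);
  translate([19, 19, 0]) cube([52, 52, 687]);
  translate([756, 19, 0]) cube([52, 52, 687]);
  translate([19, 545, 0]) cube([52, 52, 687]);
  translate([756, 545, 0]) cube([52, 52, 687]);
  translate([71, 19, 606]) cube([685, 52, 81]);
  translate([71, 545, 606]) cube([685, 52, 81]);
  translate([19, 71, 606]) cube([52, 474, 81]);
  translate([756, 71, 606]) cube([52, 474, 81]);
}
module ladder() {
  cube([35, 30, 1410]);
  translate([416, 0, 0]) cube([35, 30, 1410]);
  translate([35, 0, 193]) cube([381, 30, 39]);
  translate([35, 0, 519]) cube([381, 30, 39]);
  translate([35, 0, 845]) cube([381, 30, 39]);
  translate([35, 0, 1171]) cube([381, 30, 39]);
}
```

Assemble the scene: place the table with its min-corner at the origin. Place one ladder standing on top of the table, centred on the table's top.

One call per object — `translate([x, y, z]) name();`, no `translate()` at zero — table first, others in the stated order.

table();
translate([188, 293, 731]) ladder();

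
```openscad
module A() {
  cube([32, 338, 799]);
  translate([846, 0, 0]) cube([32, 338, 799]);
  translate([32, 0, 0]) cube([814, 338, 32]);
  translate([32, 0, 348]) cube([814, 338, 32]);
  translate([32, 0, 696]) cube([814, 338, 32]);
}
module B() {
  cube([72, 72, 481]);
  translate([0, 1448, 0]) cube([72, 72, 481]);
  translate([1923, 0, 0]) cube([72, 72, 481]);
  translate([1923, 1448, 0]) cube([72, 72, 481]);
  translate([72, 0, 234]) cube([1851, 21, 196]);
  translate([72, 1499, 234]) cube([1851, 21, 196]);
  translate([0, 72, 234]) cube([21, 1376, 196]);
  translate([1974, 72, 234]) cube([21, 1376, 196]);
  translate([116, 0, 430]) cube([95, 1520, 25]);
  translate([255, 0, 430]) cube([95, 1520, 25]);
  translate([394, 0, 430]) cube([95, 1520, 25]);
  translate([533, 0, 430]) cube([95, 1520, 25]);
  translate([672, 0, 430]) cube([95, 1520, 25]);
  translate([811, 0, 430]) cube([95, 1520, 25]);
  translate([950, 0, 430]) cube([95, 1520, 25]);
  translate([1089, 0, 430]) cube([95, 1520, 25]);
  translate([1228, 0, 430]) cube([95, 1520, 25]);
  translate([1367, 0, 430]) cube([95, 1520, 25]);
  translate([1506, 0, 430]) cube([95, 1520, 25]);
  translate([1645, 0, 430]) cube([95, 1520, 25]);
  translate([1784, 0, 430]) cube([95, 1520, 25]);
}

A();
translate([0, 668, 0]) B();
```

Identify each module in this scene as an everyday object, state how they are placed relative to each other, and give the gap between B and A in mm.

The bed frame's nearest face is 330 mm from the bookshelf's +y face.

A is a bookshelf. B is a bed frame. The bed frame is on the floor beside the bookshelf on its +y side. The gap between the bed frame and the bookshelf is 330 mm.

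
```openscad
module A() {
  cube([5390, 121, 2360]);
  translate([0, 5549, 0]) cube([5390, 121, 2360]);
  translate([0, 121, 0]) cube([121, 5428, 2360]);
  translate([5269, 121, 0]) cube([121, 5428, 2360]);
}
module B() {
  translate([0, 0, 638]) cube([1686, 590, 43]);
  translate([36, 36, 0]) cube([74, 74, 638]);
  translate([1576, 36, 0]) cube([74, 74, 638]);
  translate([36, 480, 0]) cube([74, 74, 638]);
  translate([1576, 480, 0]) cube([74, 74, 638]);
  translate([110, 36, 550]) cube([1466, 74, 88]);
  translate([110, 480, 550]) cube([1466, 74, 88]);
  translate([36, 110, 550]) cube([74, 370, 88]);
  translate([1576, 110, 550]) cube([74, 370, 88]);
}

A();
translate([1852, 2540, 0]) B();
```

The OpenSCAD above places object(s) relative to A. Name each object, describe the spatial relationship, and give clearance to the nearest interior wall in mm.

A is a house frame. B is a table. The table sits inside the house frame, centred. The clearance to the nearest interior wall is 1731 mm.

Clearances: x = 1731, y = 2419; minimum 1731 mm.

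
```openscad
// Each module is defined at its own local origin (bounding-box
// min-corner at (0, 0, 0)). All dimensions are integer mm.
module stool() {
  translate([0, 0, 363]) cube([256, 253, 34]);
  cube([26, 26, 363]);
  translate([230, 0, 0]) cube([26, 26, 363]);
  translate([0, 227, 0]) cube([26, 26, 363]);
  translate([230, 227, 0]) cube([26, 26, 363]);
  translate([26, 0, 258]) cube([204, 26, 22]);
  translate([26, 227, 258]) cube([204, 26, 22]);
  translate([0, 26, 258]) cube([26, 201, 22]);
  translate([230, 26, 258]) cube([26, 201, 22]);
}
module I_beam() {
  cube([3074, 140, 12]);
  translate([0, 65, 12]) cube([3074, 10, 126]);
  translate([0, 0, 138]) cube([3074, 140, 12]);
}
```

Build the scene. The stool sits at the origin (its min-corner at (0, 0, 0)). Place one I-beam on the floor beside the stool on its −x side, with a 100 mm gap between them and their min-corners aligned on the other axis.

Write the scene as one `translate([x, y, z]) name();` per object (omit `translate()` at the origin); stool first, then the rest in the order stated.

stool();
translate([-3174, 0, 0]) I_beam();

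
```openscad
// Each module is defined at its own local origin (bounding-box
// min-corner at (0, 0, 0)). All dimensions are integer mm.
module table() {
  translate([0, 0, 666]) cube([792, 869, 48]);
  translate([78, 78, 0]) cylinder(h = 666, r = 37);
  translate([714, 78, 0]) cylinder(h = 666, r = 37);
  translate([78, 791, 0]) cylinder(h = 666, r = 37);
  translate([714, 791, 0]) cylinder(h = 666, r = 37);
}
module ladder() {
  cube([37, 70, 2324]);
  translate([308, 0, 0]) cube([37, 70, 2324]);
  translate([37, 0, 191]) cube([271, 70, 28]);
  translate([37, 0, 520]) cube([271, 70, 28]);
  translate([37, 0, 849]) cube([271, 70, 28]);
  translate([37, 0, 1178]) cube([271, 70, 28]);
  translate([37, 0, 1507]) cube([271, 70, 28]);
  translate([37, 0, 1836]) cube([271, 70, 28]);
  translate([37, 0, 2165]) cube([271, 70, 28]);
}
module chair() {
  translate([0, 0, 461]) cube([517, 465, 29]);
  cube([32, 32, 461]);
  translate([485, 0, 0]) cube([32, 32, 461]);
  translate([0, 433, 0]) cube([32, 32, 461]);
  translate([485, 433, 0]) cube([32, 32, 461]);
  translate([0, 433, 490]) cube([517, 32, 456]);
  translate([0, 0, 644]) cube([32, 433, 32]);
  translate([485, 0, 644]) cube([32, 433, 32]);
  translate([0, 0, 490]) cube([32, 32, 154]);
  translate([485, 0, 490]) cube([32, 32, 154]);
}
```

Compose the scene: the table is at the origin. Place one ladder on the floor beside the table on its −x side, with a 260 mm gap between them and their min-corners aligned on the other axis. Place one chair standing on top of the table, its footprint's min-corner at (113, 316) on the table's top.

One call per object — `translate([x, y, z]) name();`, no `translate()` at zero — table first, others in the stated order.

table();
translate([-605, 0, 0]) ladder();
translate([113, 316, 714]) chair();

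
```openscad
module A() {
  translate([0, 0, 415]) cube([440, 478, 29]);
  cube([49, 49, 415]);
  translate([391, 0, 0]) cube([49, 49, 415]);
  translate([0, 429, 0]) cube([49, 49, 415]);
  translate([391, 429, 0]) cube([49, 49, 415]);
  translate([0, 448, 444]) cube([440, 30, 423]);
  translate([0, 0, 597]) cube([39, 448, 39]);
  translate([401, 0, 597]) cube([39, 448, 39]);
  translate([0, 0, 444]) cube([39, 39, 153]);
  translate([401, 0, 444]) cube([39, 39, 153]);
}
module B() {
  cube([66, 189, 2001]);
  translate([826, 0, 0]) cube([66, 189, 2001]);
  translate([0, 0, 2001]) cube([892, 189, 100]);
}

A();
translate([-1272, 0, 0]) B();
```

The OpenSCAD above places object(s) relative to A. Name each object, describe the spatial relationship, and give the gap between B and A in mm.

The door frame's nearest face is 380 mm from the chair's −x face.

A is a chair. B is a door frame. The door frame is on the floor beside the chair on its −x side. The gap between the door frame and the chair is 380 mm.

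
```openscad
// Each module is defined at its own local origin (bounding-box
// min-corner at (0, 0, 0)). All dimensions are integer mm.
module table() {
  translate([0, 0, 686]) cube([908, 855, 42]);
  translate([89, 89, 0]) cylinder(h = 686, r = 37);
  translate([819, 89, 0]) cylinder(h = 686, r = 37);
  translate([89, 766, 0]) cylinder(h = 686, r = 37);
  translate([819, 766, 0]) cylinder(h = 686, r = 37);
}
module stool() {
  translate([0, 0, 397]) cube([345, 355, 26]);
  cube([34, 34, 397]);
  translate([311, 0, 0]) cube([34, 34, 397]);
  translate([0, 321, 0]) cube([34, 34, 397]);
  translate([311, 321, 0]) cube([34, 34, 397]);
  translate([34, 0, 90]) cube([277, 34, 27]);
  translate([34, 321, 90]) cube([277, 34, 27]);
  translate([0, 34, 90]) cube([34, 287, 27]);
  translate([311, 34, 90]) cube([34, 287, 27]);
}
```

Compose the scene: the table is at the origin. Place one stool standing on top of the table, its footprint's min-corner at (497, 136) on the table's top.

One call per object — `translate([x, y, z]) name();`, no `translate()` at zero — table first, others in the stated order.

table();
translate([497, 136, 728]) stool();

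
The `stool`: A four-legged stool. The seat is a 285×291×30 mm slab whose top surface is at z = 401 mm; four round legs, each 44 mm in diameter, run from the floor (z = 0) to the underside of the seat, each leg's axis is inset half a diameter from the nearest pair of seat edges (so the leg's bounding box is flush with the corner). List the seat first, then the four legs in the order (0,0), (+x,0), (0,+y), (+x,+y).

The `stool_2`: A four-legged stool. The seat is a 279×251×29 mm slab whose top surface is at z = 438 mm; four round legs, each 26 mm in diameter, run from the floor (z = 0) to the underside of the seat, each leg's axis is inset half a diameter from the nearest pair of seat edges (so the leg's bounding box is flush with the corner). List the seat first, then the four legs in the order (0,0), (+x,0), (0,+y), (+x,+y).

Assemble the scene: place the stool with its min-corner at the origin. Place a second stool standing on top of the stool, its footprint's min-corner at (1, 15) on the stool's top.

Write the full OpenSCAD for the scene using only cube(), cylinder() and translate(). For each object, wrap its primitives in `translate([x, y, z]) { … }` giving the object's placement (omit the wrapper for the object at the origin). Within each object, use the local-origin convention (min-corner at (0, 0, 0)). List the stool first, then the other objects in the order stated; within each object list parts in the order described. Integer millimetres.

translate([0, 0, 371]) cube([285, 291, 30]);
translate([22, 22, 0]) cylinder(h = 371, r = 22);
translate([263, 22, 0]) cylinder(h = 371, r = 22);
translate([22, 269, 0]) cylinder(h = 371, r = 22);
translate([263, 269, 0]) cylinder(h = 371, r = 22);
translate([1, 15, 401]) {
  translate([0, 0, 409]) cube([279, 251, 29]);
  translate([13, 13, 0]) cylinder(h = 409, r = 13);
  translate([266, 13, 0]) cylinder(h = 409, r = 13);
  translate([13, 238, 0]) cylinder(h = 409, r = 13);
  translate([266, 238, 0]) cylinder(h = 409, r = 13);
}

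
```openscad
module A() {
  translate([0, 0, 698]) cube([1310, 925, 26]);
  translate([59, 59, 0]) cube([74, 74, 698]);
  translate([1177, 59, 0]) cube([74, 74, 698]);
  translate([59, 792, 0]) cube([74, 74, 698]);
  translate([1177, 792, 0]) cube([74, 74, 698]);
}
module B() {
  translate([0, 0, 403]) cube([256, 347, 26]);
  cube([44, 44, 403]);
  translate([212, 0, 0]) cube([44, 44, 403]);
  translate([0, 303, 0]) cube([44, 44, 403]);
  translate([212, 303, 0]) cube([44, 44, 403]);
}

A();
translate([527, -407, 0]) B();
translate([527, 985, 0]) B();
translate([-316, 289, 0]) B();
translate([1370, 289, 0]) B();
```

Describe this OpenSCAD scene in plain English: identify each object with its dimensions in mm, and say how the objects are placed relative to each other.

A is a table with a 1310×925 mm rectangular top, 26 mm thick, top surface at z = 724 mm, supported by four 74×74 mm square legs, each inset 59 mm from the nearest pair of top edges, running from the floor.

B is a four-legged stool. The seat is a 256×347×26 mm slab whose top surface is at z = 429 mm; four square legs, each 44×44 mm in cross-section, run from the floor (z = 0) to the underside of the seat, each flush with a corner of the seat.

Four stools sit around the table at the −y, +y, −x, +x sides.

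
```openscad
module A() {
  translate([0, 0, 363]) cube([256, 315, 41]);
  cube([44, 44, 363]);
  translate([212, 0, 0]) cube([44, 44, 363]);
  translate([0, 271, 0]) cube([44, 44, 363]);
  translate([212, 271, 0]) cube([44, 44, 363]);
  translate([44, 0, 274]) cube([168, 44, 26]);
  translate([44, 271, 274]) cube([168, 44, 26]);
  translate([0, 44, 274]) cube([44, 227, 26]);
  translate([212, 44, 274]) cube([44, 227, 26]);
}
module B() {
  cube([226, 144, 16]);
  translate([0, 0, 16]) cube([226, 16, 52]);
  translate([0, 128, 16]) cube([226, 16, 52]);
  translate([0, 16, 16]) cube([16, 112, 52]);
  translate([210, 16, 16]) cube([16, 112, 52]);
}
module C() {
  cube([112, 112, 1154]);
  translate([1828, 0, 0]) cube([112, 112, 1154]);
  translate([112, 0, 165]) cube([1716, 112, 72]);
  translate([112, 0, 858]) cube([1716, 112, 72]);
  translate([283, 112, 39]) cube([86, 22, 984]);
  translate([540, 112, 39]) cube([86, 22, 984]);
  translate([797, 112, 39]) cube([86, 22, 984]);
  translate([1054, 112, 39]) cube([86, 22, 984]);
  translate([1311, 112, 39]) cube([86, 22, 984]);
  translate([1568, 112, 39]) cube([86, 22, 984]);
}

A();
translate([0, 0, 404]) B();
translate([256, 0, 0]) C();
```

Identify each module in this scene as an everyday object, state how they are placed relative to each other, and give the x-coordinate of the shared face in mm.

A is a stool. B is an open box. C is a fence section. The open box is on top of the stool. The fence section is against the stool's +x side, with their −y faces flush. The x-coordinate of the shared face is 256 mm.

The stool's +x face and the fence section's −x face are both at x = 256 mm.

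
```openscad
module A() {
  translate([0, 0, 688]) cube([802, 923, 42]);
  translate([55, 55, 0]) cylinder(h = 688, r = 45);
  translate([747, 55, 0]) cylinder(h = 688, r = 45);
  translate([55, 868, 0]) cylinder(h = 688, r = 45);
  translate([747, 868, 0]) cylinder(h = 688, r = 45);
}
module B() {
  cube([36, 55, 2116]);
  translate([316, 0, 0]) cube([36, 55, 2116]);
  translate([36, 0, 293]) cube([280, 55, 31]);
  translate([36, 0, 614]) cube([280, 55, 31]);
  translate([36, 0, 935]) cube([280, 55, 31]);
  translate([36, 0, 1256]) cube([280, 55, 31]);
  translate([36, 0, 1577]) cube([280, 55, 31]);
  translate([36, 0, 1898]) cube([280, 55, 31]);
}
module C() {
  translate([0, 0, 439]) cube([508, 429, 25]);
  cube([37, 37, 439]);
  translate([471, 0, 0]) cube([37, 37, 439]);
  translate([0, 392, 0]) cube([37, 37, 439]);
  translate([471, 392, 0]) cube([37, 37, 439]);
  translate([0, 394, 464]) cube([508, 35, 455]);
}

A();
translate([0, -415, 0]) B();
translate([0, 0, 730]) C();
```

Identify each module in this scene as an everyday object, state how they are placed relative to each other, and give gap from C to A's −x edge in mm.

The chair's min-x is at 0; the table's min-x is 0; gap = 0 mm.

A is a table. B is a ladder. C is a chair. The ladder is on the floor beside the table on its −y side. The chair is on top of the table. The gap from the chair to the table's −x edge is 0 mm.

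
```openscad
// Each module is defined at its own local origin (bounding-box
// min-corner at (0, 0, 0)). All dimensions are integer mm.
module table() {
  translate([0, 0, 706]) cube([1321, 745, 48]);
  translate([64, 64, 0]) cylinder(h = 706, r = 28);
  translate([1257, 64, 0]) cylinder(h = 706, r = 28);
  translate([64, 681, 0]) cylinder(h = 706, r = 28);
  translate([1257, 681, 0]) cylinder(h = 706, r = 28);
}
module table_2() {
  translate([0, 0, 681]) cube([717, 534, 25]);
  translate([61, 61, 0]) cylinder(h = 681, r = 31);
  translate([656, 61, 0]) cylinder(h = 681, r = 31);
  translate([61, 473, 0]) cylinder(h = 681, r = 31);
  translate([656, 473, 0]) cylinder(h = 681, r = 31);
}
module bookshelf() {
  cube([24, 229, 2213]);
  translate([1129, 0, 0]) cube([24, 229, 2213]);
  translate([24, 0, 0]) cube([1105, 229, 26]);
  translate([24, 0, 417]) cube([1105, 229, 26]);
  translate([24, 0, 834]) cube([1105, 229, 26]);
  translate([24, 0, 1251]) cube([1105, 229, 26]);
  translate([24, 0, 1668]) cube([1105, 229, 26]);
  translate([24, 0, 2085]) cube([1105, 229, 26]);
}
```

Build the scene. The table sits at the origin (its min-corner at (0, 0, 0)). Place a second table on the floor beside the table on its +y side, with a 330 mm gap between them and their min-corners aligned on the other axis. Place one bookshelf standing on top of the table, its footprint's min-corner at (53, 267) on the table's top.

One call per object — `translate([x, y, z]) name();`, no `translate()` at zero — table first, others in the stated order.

table();
translate([0, 1075, 0]) table_2();
translate([53, 267, 754]) bookshelf();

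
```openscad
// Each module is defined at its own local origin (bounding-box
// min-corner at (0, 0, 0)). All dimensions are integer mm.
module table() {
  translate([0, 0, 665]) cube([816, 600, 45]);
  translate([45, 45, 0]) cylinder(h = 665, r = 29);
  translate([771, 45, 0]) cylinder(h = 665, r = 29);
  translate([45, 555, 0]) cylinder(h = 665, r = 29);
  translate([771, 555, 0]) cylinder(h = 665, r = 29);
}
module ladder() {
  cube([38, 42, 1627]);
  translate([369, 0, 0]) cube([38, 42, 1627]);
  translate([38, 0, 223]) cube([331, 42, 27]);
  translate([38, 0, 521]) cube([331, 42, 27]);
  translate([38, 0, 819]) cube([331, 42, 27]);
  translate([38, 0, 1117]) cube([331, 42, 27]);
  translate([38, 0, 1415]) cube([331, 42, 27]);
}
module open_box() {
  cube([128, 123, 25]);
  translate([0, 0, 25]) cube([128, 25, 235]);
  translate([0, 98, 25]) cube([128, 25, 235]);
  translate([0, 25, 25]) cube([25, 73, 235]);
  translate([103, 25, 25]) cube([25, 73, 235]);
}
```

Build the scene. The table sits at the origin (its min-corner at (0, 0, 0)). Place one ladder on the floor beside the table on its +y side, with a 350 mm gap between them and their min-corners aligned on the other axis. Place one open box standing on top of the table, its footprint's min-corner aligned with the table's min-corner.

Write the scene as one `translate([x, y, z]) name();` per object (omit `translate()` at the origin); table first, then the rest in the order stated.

table();
translate([0, 950, 0]) ladder();
translate([0, 0, 710]) open_box();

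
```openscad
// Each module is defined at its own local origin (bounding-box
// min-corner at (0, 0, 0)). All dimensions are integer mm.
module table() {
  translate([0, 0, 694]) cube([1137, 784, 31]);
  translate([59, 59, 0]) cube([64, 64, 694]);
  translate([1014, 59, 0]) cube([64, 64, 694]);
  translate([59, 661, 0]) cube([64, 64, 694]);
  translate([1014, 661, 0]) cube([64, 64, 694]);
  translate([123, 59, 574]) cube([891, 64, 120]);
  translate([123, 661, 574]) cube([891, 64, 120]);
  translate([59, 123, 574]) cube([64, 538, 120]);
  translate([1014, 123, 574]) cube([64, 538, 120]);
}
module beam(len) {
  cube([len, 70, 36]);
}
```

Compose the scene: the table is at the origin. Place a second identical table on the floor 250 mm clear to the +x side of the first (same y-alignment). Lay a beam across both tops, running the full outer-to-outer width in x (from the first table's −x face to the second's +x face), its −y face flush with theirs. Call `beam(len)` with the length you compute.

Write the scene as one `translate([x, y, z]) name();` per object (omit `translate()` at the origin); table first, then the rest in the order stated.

table();
translate([1387, 0, 0]) table();
translate([0, 0, 725]) beam(2524);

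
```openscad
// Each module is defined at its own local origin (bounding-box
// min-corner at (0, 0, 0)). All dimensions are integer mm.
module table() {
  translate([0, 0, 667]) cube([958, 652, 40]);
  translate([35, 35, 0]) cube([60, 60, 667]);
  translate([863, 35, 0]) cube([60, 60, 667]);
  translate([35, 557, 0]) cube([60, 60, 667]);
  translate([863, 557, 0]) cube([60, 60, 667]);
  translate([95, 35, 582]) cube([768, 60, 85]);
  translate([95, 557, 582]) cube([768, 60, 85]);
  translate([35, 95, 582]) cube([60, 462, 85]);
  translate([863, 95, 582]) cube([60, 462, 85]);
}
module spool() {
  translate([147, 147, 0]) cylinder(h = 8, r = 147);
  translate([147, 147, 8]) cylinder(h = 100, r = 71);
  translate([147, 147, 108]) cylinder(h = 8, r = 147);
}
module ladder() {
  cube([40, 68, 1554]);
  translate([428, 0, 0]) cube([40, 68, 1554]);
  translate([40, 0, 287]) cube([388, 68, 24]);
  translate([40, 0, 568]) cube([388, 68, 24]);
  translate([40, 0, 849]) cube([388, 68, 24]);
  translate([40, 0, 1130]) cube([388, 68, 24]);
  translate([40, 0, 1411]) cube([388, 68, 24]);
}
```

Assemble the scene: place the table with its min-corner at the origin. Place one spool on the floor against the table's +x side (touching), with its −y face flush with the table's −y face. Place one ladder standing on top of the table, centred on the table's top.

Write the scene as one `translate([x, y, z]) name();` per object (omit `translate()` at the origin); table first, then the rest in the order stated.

table();
translate([958, 0, 0]) spool();
translate([245, 292, 707]) ladder();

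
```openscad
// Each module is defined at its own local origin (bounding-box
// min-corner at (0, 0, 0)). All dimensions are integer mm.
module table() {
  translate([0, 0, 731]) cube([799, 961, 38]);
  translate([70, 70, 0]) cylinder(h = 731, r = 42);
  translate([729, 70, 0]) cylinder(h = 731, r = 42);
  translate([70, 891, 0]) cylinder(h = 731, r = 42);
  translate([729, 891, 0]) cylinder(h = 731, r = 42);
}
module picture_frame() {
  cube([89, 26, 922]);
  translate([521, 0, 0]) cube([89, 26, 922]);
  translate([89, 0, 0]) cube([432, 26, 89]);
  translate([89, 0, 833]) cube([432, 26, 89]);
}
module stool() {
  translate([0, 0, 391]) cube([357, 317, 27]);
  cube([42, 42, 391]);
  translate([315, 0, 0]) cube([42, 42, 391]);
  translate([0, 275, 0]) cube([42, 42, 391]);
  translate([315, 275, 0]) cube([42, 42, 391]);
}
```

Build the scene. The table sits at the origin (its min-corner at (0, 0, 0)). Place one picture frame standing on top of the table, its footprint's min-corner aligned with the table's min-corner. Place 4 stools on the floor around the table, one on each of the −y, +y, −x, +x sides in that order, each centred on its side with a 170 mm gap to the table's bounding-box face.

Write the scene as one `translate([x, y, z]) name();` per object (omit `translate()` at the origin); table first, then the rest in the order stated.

table();
translate([0, 0, 769]) picture_frame();
translate([221, -487, 0]) stool();
translate([221, 1131, 0]) stool();
translate([-527, 322, 0]) stool();
translate([969, 322, 0]) stool();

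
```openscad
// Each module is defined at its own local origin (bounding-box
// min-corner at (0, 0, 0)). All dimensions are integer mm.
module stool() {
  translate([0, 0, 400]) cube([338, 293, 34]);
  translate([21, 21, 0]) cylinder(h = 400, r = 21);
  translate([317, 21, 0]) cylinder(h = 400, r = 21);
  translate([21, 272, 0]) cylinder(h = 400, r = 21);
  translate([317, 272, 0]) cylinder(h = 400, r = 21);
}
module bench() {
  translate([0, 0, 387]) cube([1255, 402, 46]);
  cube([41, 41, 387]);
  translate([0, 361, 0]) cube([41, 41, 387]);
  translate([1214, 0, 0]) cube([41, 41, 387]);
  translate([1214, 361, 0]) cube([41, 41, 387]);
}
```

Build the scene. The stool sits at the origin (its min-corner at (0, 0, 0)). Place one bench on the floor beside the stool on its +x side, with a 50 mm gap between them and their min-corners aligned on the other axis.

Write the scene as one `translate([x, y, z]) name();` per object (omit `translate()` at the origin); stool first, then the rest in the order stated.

stool();
translate([388, 0, 0]) bench();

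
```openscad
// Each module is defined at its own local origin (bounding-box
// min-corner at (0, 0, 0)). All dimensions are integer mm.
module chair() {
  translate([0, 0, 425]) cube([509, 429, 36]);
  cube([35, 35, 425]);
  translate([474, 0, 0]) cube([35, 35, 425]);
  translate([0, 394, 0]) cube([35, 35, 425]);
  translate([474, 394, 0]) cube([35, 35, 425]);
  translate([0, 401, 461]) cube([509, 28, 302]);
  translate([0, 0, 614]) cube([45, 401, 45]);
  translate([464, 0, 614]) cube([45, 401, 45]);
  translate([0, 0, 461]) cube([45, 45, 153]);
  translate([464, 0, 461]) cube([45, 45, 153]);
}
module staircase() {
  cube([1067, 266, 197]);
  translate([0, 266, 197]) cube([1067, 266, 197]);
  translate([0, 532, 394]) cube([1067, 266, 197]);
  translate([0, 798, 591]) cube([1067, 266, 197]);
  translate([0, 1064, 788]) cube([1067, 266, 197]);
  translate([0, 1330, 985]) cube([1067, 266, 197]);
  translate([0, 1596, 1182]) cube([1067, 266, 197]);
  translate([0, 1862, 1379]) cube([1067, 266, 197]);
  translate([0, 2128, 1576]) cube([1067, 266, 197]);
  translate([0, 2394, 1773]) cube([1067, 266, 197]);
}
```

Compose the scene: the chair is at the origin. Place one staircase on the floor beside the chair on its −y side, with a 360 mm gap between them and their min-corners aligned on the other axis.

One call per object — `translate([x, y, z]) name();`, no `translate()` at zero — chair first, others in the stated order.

chair();
translate([0, -3020, 0]) staircase();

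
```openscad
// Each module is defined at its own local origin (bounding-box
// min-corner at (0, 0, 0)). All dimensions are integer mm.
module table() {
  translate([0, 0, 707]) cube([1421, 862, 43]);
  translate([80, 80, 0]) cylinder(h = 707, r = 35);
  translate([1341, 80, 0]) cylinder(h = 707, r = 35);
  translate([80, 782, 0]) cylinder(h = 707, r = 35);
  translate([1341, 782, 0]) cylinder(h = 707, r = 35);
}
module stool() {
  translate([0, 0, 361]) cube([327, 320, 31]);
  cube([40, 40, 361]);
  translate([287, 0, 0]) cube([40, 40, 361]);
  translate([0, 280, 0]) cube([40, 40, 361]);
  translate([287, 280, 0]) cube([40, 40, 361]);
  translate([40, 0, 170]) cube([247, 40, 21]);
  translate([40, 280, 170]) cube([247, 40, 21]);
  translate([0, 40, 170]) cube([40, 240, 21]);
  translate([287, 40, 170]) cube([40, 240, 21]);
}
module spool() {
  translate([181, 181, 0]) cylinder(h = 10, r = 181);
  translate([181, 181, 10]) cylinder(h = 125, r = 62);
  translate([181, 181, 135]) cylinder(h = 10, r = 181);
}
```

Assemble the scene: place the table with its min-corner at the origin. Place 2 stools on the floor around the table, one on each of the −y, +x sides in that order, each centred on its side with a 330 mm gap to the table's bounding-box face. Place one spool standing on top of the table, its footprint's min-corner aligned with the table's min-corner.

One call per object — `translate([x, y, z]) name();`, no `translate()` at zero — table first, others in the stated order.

table();
translate([547, -650, 0]) stool();
translate([1751, 271, 0]) stool();
translate([0, 0, 750]) spool();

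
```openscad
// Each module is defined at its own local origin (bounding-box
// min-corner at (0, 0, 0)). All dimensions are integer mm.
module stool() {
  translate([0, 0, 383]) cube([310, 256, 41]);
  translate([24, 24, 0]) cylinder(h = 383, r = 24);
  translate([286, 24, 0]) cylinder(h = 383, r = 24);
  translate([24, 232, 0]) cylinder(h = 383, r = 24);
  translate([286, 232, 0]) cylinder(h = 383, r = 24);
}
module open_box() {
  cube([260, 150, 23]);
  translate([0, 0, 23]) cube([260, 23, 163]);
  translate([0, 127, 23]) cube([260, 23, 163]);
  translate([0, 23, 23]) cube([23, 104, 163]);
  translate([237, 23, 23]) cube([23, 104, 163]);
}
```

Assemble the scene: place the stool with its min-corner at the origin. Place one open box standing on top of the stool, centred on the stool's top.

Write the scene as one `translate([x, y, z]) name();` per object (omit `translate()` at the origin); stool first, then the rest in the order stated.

stool();
translate([25, 53, 424]) open_box();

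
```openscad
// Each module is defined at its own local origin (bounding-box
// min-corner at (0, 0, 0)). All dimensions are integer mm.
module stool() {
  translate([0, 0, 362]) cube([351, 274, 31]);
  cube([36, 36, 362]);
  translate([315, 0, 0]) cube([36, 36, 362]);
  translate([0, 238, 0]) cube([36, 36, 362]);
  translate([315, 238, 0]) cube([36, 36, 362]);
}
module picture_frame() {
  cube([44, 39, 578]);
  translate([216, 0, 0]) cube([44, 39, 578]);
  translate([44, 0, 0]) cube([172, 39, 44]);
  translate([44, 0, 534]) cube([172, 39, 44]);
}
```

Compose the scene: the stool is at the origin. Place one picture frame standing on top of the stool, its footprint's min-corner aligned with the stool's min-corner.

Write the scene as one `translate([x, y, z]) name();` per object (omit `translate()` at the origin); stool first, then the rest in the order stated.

stool();
translate([0, 0, 393]) picture_frame();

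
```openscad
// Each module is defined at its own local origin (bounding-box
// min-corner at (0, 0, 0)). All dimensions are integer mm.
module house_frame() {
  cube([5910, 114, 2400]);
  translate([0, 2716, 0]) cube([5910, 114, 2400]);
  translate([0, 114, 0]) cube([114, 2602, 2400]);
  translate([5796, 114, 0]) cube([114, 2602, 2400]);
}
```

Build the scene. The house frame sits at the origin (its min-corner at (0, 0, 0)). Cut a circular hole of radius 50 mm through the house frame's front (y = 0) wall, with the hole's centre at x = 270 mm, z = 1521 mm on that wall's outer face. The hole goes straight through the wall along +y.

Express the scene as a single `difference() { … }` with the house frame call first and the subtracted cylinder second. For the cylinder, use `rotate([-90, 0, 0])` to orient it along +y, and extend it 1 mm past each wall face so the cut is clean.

difference() {
  house_frame();
  translate([270, -1, 1521]) rotate([-90, 0, 0]) cylinder(h = 116, r = 50);
}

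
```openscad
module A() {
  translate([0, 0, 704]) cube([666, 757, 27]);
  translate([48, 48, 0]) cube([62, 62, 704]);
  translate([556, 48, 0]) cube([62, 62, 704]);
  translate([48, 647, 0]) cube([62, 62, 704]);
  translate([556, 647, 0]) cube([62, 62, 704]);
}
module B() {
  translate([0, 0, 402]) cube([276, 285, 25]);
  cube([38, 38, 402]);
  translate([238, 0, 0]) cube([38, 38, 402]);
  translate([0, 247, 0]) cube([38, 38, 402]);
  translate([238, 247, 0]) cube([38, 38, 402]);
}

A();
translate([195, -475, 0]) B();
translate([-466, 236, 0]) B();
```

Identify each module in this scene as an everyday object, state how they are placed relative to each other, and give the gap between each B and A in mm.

Each stool's nearest face is 190 mm from the table's bounding box.

A is a table. B is a stool. Two stools sit around the table at the −y, −x sides. The gap between each stool and the table is 190 mm.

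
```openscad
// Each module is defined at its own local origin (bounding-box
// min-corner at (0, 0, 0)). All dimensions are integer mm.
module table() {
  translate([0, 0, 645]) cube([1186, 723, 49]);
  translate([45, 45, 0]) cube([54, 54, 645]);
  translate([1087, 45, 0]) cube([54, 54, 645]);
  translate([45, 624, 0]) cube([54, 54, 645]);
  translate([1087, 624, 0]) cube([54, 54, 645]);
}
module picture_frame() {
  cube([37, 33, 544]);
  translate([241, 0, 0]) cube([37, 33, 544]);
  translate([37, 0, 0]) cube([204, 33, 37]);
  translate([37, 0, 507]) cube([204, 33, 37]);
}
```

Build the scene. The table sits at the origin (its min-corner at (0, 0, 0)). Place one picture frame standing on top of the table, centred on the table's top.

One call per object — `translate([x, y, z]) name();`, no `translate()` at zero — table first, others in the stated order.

table();
translate([454, 345, 694]) picture_frame();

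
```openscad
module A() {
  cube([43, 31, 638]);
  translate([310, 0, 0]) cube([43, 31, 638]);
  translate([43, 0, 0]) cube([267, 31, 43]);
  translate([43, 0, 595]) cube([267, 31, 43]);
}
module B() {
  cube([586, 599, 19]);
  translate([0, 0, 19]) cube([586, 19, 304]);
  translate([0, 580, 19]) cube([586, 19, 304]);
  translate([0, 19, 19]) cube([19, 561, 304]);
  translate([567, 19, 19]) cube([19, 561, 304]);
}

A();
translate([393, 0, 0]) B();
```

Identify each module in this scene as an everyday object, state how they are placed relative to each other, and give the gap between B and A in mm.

The open box's nearest face is 40 mm from the picture frame's +x face.

A is a picture frame. B is an open box. The open box is on the floor beside the picture frame on its +x side. The gap between the open box and the picture frame is 40 mm.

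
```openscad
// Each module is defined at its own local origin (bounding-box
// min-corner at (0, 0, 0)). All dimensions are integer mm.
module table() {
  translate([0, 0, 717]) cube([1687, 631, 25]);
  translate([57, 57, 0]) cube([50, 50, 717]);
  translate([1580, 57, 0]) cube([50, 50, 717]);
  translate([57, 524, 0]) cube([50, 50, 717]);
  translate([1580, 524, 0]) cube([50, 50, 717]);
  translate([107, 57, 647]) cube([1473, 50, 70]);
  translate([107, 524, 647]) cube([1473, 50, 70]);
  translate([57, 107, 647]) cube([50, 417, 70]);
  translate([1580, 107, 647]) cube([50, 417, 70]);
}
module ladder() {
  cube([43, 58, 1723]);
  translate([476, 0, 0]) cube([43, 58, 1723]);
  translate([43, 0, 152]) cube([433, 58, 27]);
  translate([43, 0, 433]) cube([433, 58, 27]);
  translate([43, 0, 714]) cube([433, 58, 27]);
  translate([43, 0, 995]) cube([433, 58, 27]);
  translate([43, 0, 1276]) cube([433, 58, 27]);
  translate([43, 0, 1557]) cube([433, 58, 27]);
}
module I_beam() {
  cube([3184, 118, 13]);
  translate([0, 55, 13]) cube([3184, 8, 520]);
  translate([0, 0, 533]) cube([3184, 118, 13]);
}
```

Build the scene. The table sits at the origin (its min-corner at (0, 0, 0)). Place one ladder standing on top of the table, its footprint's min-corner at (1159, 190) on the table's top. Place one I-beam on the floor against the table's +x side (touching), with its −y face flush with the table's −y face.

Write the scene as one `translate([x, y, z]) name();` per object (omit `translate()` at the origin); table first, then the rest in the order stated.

table();
translate([1159, 190, 742]) ladder();
translate([1687, 0, 0]) I_beam();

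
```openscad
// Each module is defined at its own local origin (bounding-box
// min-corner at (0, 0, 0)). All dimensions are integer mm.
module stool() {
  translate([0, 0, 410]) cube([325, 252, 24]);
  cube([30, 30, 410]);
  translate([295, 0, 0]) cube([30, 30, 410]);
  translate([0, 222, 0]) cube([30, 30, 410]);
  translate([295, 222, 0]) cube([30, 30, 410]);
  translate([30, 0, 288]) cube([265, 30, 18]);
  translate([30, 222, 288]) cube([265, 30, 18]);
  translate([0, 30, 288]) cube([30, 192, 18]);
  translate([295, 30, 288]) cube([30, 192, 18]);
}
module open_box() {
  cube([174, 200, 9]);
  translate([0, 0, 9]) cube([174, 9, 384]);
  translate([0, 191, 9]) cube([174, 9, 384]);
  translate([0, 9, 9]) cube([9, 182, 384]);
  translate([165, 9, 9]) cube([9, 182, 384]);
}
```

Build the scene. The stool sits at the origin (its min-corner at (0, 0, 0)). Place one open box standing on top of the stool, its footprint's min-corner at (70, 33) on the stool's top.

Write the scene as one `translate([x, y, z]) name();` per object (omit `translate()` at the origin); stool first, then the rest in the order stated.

stool();
translate([70, 33, 434]) open_box();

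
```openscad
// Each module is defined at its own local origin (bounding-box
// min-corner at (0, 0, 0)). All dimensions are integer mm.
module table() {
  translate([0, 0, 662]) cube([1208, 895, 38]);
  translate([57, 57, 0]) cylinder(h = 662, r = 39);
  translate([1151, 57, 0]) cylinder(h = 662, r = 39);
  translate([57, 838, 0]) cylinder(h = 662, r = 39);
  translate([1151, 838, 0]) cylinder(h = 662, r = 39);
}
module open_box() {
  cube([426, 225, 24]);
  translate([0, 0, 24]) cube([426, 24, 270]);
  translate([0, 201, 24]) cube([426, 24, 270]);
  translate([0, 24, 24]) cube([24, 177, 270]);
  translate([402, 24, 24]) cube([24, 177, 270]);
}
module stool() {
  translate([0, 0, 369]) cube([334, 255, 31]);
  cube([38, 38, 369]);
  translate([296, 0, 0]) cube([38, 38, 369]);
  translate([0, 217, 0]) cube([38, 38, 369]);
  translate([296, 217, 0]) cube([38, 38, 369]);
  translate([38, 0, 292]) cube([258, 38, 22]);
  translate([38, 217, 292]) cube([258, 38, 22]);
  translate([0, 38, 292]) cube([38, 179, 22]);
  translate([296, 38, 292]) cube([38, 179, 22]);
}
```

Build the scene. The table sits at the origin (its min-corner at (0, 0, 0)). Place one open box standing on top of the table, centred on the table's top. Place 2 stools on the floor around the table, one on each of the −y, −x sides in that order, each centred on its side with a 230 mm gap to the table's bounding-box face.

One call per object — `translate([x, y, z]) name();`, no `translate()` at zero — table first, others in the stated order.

table();
translate([391, 335, 700]) open_box();
translate([437, -485, 0]) stool();
translate([-564, 320, 0]) stool();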